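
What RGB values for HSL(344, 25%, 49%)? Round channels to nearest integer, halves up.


H=344°, S=0.25, L=0.49
C = (1-|2L-1|)×S = (1-|-0.02|)×0.25 = 0.245
H' = H/60 = 344/60 ≈ 5.7333; X = C×(1-|H' mod 2 - 1|) ≈ 0.0653
m = L - C/2 = 0.49 - 0.1225 = 0.3675
Sector ⌊H'⌋ = 5 → (R',G',B') = (0.245, 0.0, ≈0.0653)
RGB = ((R'+m)×255, (G'+m)×255, (B'+m)×255) = (156.1875, 93.7125, 110.3725)
Round half up → RGB(156, 94, 110)


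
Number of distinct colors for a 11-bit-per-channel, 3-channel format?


Total bits = 11 bits/channel × 3 channels = 33 bits
Distinct colors = 2^33
= 8,589,934,592 colors


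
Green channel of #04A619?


Color: #04A619
R = 04 = 4
G = A6 = 166
B = 19 = 25
Green = 166


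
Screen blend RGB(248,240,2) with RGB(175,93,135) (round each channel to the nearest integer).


Screen: C = 255 - (255-A)×(255-B)/255, rounded to nearest integer
R: 255 - (255-248)×(255-175)/255 = 255 - 560/255 ≈ 255 - 2.196 = 252.804 → 253
G: 255 - (255-240)×(255-93)/255 = 255 - 2430/255 ≈ 255 - 9.529 = 245.471 → 245
B: 255 - (255-2)×(255-135)/255 = 255 - 30360/255 ≈ 255 - 119.059 = 135.941 → 136
= RGB(253, 245, 136)


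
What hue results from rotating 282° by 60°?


New hue = (H + rotation) mod 360
New hue = (282 + 60) mod 360
= 342 mod 360
= 342°


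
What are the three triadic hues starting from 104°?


Triadic: equally spaced at 120° intervals
H1 = 104°
H2 = (104 + 120) mod 360 = 224°
H3 = (104 + 240) mod 360 = 344°
Triadic = 104°, 224°, 344°


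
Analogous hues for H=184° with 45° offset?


Base hue: 184°
Left analog: (184 - 45) mod 360 = 139°
Right analog: (184 + 45) mod 360 = 229°
Analogous hues = 139° and 229°


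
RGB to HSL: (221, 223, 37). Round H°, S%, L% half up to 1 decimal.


Normalize: R'=221/255≈0.8667, G'=223/255≈0.8745, B'=37/255≈0.1451
Max=223/255, Min=37/255, Δ=Max-Min=186/255
L = (Max+Min)/2 = (223+37)/510 = 260/510 = 0.50980… → L = 51.0%
L > 0.5 → S = Δ/(2-Max-Min) = 186/(510-223-37) = 186/250 = 0.744 → S = 74.4%
(the 1/255 factors cancel in S and H, so raw channel differences can be used)
Max is G' → H = 60 × ((B-R)/Δ + 2) = 60 × ((37-221)/186 + 2)
  -184/186 + 2 = -0.9892… + 2 = 1.0107…
  H = 60 × 1.0107… = 60.645…° → H = 60.6°
= HSL(60.6°, 74.4%, 51.0%)


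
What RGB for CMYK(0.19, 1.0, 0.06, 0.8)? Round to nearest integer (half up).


R = 255 × (1-C) × (1-K) = 255 × 0.81 × 0.20 = 41.31 → 41
G = 255 × (1-M) × (1-K) = 255 × 0.00 × 0.20 = 0
B = 255 × (1-Y) × (1-K) = 255 × 0.94 × 0.20 = 47.94 → 48
= RGB(41, 0, 48)


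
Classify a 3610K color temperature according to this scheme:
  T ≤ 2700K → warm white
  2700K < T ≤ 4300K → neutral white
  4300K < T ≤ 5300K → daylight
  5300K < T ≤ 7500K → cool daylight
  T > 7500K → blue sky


Temperature: 3610K
2700K < 3610K ≤ 4300K → neutral white
Classification: neutral white


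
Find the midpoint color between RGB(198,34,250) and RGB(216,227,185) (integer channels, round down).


Midpoint: each channel = ⌊(C₁+C₂)/2⌋
R: ⌊(198+216)/2⌋ = 207
G: ⌊(34+227)/2⌋ = 130
B: ⌊(250+185)/2⌋ = 217
= RGB(207, 130, 217)


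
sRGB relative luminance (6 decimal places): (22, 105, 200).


Linearize each channel (sRGB transfer function): c = v/255; c_lin = c/12.92 if c ≤ 0.04045, else ((c+0.055)/1.055)^2.4
  R: 22/255 ≈ 0.086275 > 0.04045 → ((0.086275+0.055)/1.055)^2.4 ≈ 0.008023
  G: 105/255 ≈ 0.411765 > 0.04045 → ((0.411765+0.055)/1.055)^2.4 ≈ 0.141263
  B: 200/255 ≈ 0.784314 > 0.04045 → ((0.784314+0.055)/1.055)^2.4 ≈ 0.577580
R_lin = 0.008023, G_lin = 0.141263, B_lin = 0.577580
L = 0.2126×R + 0.7152×G + 0.0722×B
L = 0.2126×0.008023 + 0.7152×0.141263 + 0.0722×0.577580
L ≈ 0.144439


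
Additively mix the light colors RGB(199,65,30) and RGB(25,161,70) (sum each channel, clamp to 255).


Additive: each channel = min(255, C₁+C₂)
R: 199+25 = 224 → 224
G: 65+161 = 226 → 226
B: 30+70 = 100 → 100
= RGB(224, 226, 100)


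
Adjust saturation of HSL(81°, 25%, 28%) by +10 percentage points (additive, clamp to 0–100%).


Original S = 25%
Adjustment = +10 percentage points
New S = 25 + (10) = 35
Clamp to [0, 100] → 35
= HSL(81°, 35%, 28%)


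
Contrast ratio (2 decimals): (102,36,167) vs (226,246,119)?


Linearize each sRGB channel c=v/255: c/12.92 if c ≤ 0.04045 else ((c+0.055)/1.055)^2.4
L = 0.2126×R_lin + 0.7152×G_lin + 0.0722×B_lin
Color 1 (102,36,167):
  R=102: 102/255≈0.4000 > 0.04045 → ((0.4000+0.055)/1.055)^2.4 ≈ 0.13287
  G=36: 36/255≈0.1412 > 0.04045 → ((0.1412+0.055)/1.055)^2.4 ≈ 0.01764
  B=167: 167/255≈0.6549 > 0.04045 → ((0.6549+0.055)/1.055)^2.4 ≈ 0.38643
  L1 = 0.2126×0.13287 + 0.7152×0.01764 + 0.0722×0.38643 ≈ 0.06877
Color 2 (226,246,119):
  R=226: 226/255≈0.8863 > 0.04045 → ((0.8863+0.055)/1.055)^2.4 ≈ 0.76052
  G=246: 246/255≈0.9647 > 0.04045 → ((0.9647+0.055)/1.055)^2.4 ≈ 0.92158
  B=119: 119/255≈0.4667 > 0.04045 → ((0.4667+0.055)/1.055)^2.4 ≈ 0.18447
  L2 = 0.2126×0.76052 + 0.7152×0.92158 + 0.0722×0.18447 ≈ 0.83412
Lighter = 0.83412, Darker = 0.06877
Ratio = (L_lighter + 0.05) / (L_darker + 0.05)
Ratio = (0.83412 + 0.05) / (0.06877 + 0.05) = 0.88412 / 0.11877 ≈ 7.4443
Ratio ≈ 7.44:1


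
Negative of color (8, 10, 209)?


Invert: (255-R, 255-G, 255-B)
R: 255-8 = 247
G: 255-10 = 245
B: 255-209 = 46
= RGB(247, 245, 46)


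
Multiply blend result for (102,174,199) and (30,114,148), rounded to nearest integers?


Multiply: C = A×B/255, rounded to nearest integer
R: 102×30/255 = 3060/255 ≈ 12.000 → 12
G: 174×114/255 = 19836/255 ≈ 77.788 → 78
B: 199×148/255 = 29452/255 ≈ 115.498 → 115
= RGB(12, 78, 115)


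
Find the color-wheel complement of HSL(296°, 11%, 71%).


Complement = opposite side of color wheel = hue + 180°
H' = (296 + 180) mod 360 = 116°
S and L unchanged.
= HSL(116°, 11%, 71%)


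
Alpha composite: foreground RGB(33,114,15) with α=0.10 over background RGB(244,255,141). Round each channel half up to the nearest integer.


C = α×F + (1-α)×B, with 1-α = 0.90
R: 0.10×33 + 0.90×244 = 3.30 + 219.60 = 222.90 → 223
G: 0.10×114 + 0.90×255 = 11.40 + 229.50 = 240.90 → 241
B: 0.10×15 + 0.90×141 = 1.50 + 126.90 = 128.40 → 128
= RGB(223, 241, 128)


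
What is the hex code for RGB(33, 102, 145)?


R = 33 → 21 (hex)
G = 102 → 66 (hex)
B = 145 → 91 (hex)
Hex = #216691


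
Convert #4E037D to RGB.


4E → 78 (R)
03 → 3 (G)
7D → 125 (B)
= RGB(78, 3, 125)


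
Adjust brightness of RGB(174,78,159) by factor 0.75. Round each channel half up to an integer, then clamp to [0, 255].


Multiply each channel by 0.75, round half up, clamp to [0, 255]
R: 174×0.75 = 130.5 → round → 131
G: 78×0.75 = 58.5 → round → 59
B: 159×0.75 = 119.25 → round → 119
= RGB(131, 59, 119)


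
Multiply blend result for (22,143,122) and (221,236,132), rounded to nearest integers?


Multiply: C = A×B/255, rounded to nearest integer
R: 22×221/255 = 4862/255 ≈ 19.067 → 19
G: 143×236/255 = 33748/255 ≈ 132.345 → 132
B: 122×132/255 = 16104/255 ≈ 63.153 → 63
= RGB(19, 132, 63)


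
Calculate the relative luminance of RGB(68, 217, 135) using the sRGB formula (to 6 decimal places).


Linearize each channel (sRGB transfer function): c = v/255; c_lin = c/12.92 if c ≤ 0.04045, else ((c+0.055)/1.055)^2.4
  R: 68/255 ≈ 0.266667 > 0.04045 → ((0.266667+0.055)/1.055)^2.4 ≈ 0.057805
  G: 217/255 ≈ 0.850980 > 0.04045 → ((0.850980+0.055)/1.055)^2.4 ≈ 0.693872
  B: 135/255 ≈ 0.529412 > 0.04045 → ((0.529412+0.055)/1.055)^2.4 ≈ 0.242281
R_lin = 0.057805, G_lin = 0.693872, B_lin = 0.242281
L = 0.2126×R + 0.7152×G + 0.0722×B
L = 0.2126×0.057805 + 0.7152×0.693872 + 0.0722×0.242281
L ≈ 0.526039


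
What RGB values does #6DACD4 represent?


6D → 109 (R)
AC → 172 (G)
D4 → 212 (B)
= RGB(109, 172, 212)


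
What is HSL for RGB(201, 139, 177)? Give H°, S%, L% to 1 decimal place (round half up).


Normalize: R'=201/255≈0.7882, G'=139/255≈0.5451, B'=177/255≈0.6941
Max=201/255, Min=139/255, Δ=Max-Min=62/255
L = (Max+Min)/2 = (201+139)/510 = 340/510 = 0.66666… → L = 66.7%
L > 0.5 → S = Δ/(2-Max-Min) = 62/(510-201-139) = 62/170 = 0.36470… → S = 36.5%
(the 1/255 factors cancel in S and H, so raw channel differences can be used)
Max is R' → H = 60 × (((G-B)/Δ) mod 6) = 60 × (((139-177)/62) mod 6)
  (-38)/62 = -0.6129…; negative, so add 6 → 5.3870…
  H = 60 × 5.3870… = 323.225…° → H = 323.2°
= HSL(323.2°, 36.5%, 66.7%)


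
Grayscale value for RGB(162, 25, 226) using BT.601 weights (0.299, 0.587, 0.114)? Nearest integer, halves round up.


Gray = 0.299×R + 0.587×G + 0.114×B
Gray = 0.299×162 + 0.587×25 + 0.114×226
Gray = 48.438 + 14.675 + 25.764
Gray = 88.877 → round half up → 89
Gray = 89


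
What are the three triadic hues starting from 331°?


Triadic: equally spaced at 120° intervals
H1 = 331°
H2 = (331 + 120) mod 360 = 91°
H3 = (331 + 240) mod 360 = 211°
Triadic = 331°, 91°, 211°


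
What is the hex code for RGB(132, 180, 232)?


R = 132 → 84 (hex)
G = 180 → B4 (hex)
B = 232 → E8 (hex)
Hex = #84B4E8


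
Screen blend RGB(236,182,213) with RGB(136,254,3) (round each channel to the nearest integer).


Screen: C = 255 - (255-A)×(255-B)/255, rounded to nearest integer
R: 255 - (255-236)×(255-136)/255 = 255 - 2261/255 ≈ 255 - 8.867 = 246.133 → 246
G: 255 - (255-182)×(255-254)/255 = 255 - 73/255 ≈ 255 - 0.286 = 254.714 → 255
B: 255 - (255-213)×(255-3)/255 = 255 - 10584/255 ≈ 255 - 41.506 = 213.494 → 213
= RGB(246, 255, 213)


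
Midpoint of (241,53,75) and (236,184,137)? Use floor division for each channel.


Midpoint: each channel = ⌊(C₁+C₂)/2⌋
R: ⌊(241+236)/2⌋ = 238
G: ⌊(53+184)/2⌋ = 118
B: ⌊(75+137)/2⌋ = 106
= RGB(238, 118, 106)


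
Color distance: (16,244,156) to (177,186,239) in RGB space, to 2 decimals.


d = √[(R₁-R₂)² + (G₁-G₂)² + (B₁-B₂)²]
d = √[(16-177)² + (244-186)² + (156-239)²]
d = √[25921 + 3364 + 6889]
d = √36174
d ≈ 190.19


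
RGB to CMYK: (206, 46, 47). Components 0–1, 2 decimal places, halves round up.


R'=206/255≈0.8078, G'=46/255≈0.1804, B'=47/255≈0.1843
K = 1 - max(R',G',B') = 1 - 206/255 = 49/255 = 0.19215… → 0.19
(1-R'-K)/(1-K) simplifies to (max-R)/max with max = 206:
C = (206-206)/206 = 0/206 = 0 → 0.00
M = (206-46)/206 = 160/206 = 0.77669… → 0.78
Y = (206-47)/206 = 159/206 = 0.77184… → 0.77
= CMYK(0.00, 0.78, 0.77, 0.19)


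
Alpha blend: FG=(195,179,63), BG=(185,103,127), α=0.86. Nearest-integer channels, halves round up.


C = α×F + (1-α)×B, with 1-α = 0.14
R: 0.86×195 + 0.14×185 = 167.70 + 25.90 = 193.60 → 194
G: 0.86×179 + 0.14×103 = 153.94 + 14.42 = 168.36 → 168
B: 0.86×63 + 0.14×127 = 54.18 + 17.78 = 71.96 → 72
= RGB(194, 168, 72)


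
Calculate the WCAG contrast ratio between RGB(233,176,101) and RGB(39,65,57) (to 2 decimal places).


Linearize each sRGB channel c=v/255: c/12.92 if c ≤ 0.04045 else ((c+0.055)/1.055)^2.4
L = 0.2126×R_lin + 0.7152×G_lin + 0.0722×B_lin
Color 1 (233,176,101):
  R=233: 233/255≈0.9137 > 0.04045 → ((0.9137+0.055)/1.055)^2.4 ≈ 0.81485
  G=176: 176/255≈0.6902 > 0.04045 → ((0.6902+0.055)/1.055)^2.4 ≈ 0.43415
  B=101: 101/255≈0.3961 > 0.04045 → ((0.3961+0.055)/1.055)^2.4 ≈ 0.13014
  L1 = 0.2126×0.81485 + 0.7152×0.43415 + 0.0722×0.13014 ≈ 0.49314
Color 2 (39,65,57):
  R=39: 39/255≈0.1529 > 0.04045 → ((0.1529+0.055)/1.055)^2.4 ≈ 0.02029
  G=65: 65/255≈0.2549 > 0.04045 → ((0.2549+0.055)/1.055)^2.4 ≈ 0.05286
  B=57: 57/255≈0.2235 > 0.04045 → ((0.2235+0.055)/1.055)^2.4 ≈ 0.04092
  L2 = 0.2126×0.02029 + 0.7152×0.05286 + 0.0722×0.04092 ≈ 0.04507
Lighter = 0.49314, Darker = 0.04507
Ratio = (L_lighter + 0.05) / (L_darker + 0.05)
Ratio = (0.49314 + 0.05) / (0.04507 + 0.05) = 0.54314 / 0.09507 ≈ 5.7128
Ratio ≈ 5.71:1


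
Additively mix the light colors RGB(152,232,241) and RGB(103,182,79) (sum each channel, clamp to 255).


Additive: each channel = min(255, C₁+C₂)
R: 152+103 = 255 → 255
G: 232+182 = 414 → 255
B: 241+79 = 320 → 255
= RGB(255, 255, 255)


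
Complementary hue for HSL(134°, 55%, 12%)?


Complement = opposite side of color wheel = hue + 180°
H' = (134 + 180) mod 360 = 314°
S and L unchanged.
= HSL(314°, 55%, 12%)


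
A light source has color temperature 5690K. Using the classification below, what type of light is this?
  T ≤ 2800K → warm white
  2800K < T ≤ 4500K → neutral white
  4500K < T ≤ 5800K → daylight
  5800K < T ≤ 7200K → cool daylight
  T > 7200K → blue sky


Temperature: 5690K
4500K < 5690K ≤ 5800K → daylight
Classification: daylight


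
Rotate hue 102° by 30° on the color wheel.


New hue = (H + rotation) mod 360
New hue = (102 + 30) mod 360
= 132 mod 360
= 132°


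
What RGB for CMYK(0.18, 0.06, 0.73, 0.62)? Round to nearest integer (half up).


R = 255 × (1-C) × (1-K) = 255 × 0.82 × 0.38 = 79.458 → 79
G = 255 × (1-M) × (1-K) = 255 × 0.94 × 0.38 = 91.086 → 91
B = 255 × (1-Y) × (1-K) = 255 × 0.27 × 0.38 = 26.163 → 26
= RGB(79, 91, 26)


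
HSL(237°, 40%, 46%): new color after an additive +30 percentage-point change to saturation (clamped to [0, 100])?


Original S = 40%
Adjustment = +30 percentage points
New S = 40 + (30) = 70
Clamp to [0, 100] → 70
= HSL(237°, 70%, 46%)


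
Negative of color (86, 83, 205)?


Invert: (255-R, 255-G, 255-B)
R: 255-86 = 169
G: 255-83 = 172
B: 255-205 = 50
= RGB(169, 172, 50)


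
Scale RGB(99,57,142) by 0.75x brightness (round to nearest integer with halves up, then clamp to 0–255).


Multiply each channel by 0.75, round half up, clamp to [0, 255]
R: 99×0.75 = 74.25 → round → 74
G: 57×0.75 = 42.75 → round → 43
B: 142×0.75 = 106.5 → round → 107
= RGB(74, 43, 107)


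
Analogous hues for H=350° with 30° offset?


Base hue: 350°
Left analog: (350 - 30) mod 360 = 320°
Right analog: (350 + 30) mod 360 = 20°
Analogous hues = 320° and 20°


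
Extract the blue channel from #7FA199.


Color: #7FA199
R = 7F = 127
G = A1 = 161
B = 99 = 153
Blue = 153


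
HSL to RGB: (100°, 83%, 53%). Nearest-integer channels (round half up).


H=100°, S=0.83, L=0.53
C = (1-|2L-1|)×S = (1-|0.06|)×0.83 = 0.7802
H' = H/60 = 100/60 ≈ 1.6667; X = C×(1-|H' mod 2 - 1|) ≈ 0.2601
m = L - C/2 = 0.53 - 0.3901 = 0.1399
Sector ⌊H'⌋ = 1 → (R',G',B') = (≈0.2601, 0.7802, 0.0)
RGB = ((R'+m)×255, (G'+m)×255, (B'+m)×255) = (101.9915, 234.6255, 35.6745)
Round half up → RGB(102, 235, 36)


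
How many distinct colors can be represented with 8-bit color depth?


Colors = 2^bits = 2^8
= 256 colors


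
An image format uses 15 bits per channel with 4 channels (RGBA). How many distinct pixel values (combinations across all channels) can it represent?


Total bits = 15 bits/channel × 4 channels = 60 bits
Distinct pixel values = 2^60
= 1,152,921,504,606,846,976 pixel values


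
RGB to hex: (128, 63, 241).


R = 128 → 80 (hex)
G = 63 → 3F (hex)
B = 241 → F1 (hex)
Hex = #803FF1


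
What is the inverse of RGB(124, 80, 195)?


Invert: (255-R, 255-G, 255-B)
R: 255-124 = 131
G: 255-80 = 175
B: 255-195 = 60
= RGB(131, 175, 60)


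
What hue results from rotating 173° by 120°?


New hue = (H + rotation) mod 360
New hue = (173 + 120) mod 360
= 293 mod 360
= 293°


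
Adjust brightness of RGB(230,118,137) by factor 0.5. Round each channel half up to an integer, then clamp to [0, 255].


Multiply each channel by 0.5, round half up, clamp to [0, 255]
R: 230×0.5 = 115
G: 118×0.5 = 59
B: 137×0.5 = 68.5 → round → 69
= RGB(115, 59, 69)


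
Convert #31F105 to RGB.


31 → 49 (R)
F1 → 241 (G)
05 → 5 (B)
= RGB(49, 241, 5)


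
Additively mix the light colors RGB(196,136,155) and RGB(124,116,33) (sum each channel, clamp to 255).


Additive: each channel = min(255, C₁+C₂)
R: 196+124 = 320 → 255
G: 136+116 = 252 → 252
B: 155+33 = 188 → 188
= RGB(255, 252, 188)


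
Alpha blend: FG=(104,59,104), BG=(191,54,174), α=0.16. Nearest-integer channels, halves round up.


C = α×F + (1-α)×B, with 1-α = 0.84
R: 0.16×104 + 0.84×191 = 16.64 + 160.44 = 177.08 → 177
G: 0.16×59 + 0.84×54 = 9.44 + 45.36 = 54.80 → 55
B: 0.16×104 + 0.84×174 = 16.64 + 146.16 = 162.80 → 163
= RGB(177, 55, 163)


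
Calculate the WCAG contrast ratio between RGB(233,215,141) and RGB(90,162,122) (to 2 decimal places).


Linearize each sRGB channel c=v/255: c/12.92 if c ≤ 0.04045 else ((c+0.055)/1.055)^2.4
L = 0.2126×R_lin + 0.7152×G_lin + 0.0722×B_lin
Color 1 (233,215,141):
  R=233: 233/255≈0.9137 > 0.04045 → ((0.9137+0.055)/1.055)^2.4 ≈ 0.81485
  G=215: 215/255≈0.8431 > 0.04045 → ((0.8431+0.055)/1.055)^2.4 ≈ 0.67954
  B=141: 141/255≈0.5529 > 0.04045 → ((0.5529+0.055)/1.055)^2.4 ≈ 0.26636
  L1 = 0.2126×0.81485 + 0.7152×0.67954 + 0.0722×0.26636 ≈ 0.67848
Color 2 (90,162,122):
  R=90: 90/255≈0.3529 > 0.04045 → ((0.3529+0.055)/1.055)^2.4 ≈ 0.10224
  G=162: 162/255≈0.6353 > 0.04045 → ((0.6353+0.055)/1.055)^2.4 ≈ 0.36131
  B=122: 122/255≈0.4784 > 0.04045 → ((0.4784+0.055)/1.055)^2.4 ≈ 0.19462
  L2 = 0.2126×0.10224 + 0.7152×0.36131 + 0.0722×0.19462 ≈ 0.29419
Lighter = 0.67848, Darker = 0.29419
Ratio = (L_lighter + 0.05) / (L_darker + 0.05)
Ratio = (0.67848 + 0.05) / (0.29419 + 0.05) = 0.72848 / 0.34419 ≈ 2.1165
Ratio ≈ 2.12:1


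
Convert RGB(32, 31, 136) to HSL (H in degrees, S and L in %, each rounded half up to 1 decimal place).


Normalize: R'=32/255≈0.1255, G'=31/255≈0.1216, B'=136/255≈0.5333
Max=136/255, Min=31/255, Δ=Max-Min=105/255
L = (Max+Min)/2 = (136+31)/510 = 167/510 = 0.32745… → L = 32.7%
L ≤ 0.5 → S = Δ/(Max+Min) = 105/(136+31) = 105/167 = 0.62874… → S = 62.9%
(the 1/255 factors cancel in S and H, so raw channel differences can be used)
Max is B' → H = 60 × ((R-G)/Δ + 4) = 60 × ((32-31)/105 + 4)
  1/105 + 4 = 0.0095… + 4 = 4.0095…
  H = 60 × 4.0095… = 240.571…° → H = 240.6°
= HSL(240.6°, 62.9%, 32.7%)


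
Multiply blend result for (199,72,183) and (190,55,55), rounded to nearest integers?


Multiply: C = A×B/255, rounded to nearest integer
R: 199×190/255 = 37810/255 ≈ 148.275 → 148
G: 72×55/255 = 3960/255 ≈ 15.529 → 16
B: 183×55/255 = 10065/255 ≈ 39.471 → 39
= RGB(148, 16, 39)


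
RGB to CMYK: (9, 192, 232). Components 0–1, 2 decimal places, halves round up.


R'=9/255≈0.0353, G'=192/255≈0.7529, B'=232/255≈0.9098
K = 1 - max(R',G',B') = 1 - 232/255 = 23/255 = 0.09019… → 0.09
(1-R'-K)/(1-K) simplifies to (max-R)/max with max = 232:
C = (232-9)/232 = 223/232 = 0.96120… → 0.96
M = (232-192)/232 = 40/232 = 0.17241… → 0.17
Y = (232-232)/232 = 0/232 = 0 → 0.00
= CMYK(0.96, 0.17, 0.00, 0.09)


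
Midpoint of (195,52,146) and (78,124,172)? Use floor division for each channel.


Midpoint: each channel = ⌊(C₁+C₂)/2⌋
R: ⌊(195+78)/2⌋ = 136
G: ⌊(52+124)/2⌋ = 88
B: ⌊(146+172)/2⌋ = 159
= RGB(136, 88, 159)


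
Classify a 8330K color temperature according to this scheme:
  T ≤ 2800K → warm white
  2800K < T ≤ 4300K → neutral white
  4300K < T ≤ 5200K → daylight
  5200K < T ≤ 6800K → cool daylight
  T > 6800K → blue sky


Temperature: 8330K
8330K > 6800K → blue sky
Classification: blue sky


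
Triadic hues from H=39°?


Triadic: equally spaced at 120° intervals
H1 = 39°
H2 = (39 + 120) mod 360 = 159°
H3 = (39 + 240) mod 360 = 279°
Triadic = 39°, 159°, 279°


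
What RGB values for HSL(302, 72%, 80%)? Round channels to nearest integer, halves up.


H=302°, S=0.72, L=0.80
C = (1-|2L-1|)×S = (1-|0.60|)×0.72 = 0.288
H' = H/60 = 302/60 ≈ 5.0333; X = C×(1-|H' mod 2 - 1|) = 0.2784
m = L - C/2 = 0.80 - 0.144 = 0.656
Sector ⌊H'⌋ = 5 → (R',G',B') = (0.288, 0.0, 0.2784)
RGB = ((R'+m)×255, (G'+m)×255, (B'+m)×255) = (240.72, 167.28, 238.272)
Round half up → RGB(241, 167, 238)


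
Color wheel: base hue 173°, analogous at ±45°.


Base hue: 173°
Left analog: (173 - 45) mod 360 = 128°
Right analog: (173 + 45) mod 360 = 218°
Analogous hues = 128° and 218°


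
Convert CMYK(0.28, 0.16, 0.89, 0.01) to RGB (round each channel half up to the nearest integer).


R = 255 × (1-C) × (1-K) = 255 × 0.72 × 0.99 = 181.764 → 182
G = 255 × (1-M) × (1-K) = 255 × 0.84 × 0.99 = 212.058 → 212
B = 255 × (1-Y) × (1-K) = 255 × 0.11 × 0.99 = 27.7695 → 28
= RGB(182, 212, 28)


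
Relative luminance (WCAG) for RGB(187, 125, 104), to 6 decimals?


Linearize each channel (sRGB transfer function): c = v/255; c_lin = c/12.92 if c ≤ 0.04045, else ((c+0.055)/1.055)^2.4
  R: 187/255 ≈ 0.733333 > 0.04045 → ((0.733333+0.055)/1.055)^2.4 ≈ 0.496933
  G: 125/255 ≈ 0.490196 > 0.04045 → ((0.490196+0.055)/1.055)^2.4 ≈ 0.205079
  B: 104/255 ≈ 0.407843 > 0.04045 → ((0.407843+0.055)/1.055)^2.4 ≈ 0.138432
R_lin = 0.496933, G_lin = 0.205079, B_lin = 0.138432
L = 0.2126×R + 0.7152×G + 0.0722×B
L = 0.2126×0.496933 + 0.7152×0.205079 + 0.0722×0.138432
L ≈ 0.262315


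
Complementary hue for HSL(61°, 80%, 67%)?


Complement = opposite side of color wheel = hue + 180°
H' = (61 + 180) mod 360 = 241°
S and L unchanged.
= HSL(241°, 80%, 67%)


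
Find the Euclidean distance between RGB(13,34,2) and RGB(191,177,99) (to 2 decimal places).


d = √[(R₁-R₂)² + (G₁-G₂)² + (B₁-B₂)²]
d = √[(13-191)² + (34-177)² + (2-99)²]
d = √[31684 + 20449 + 9409]
d = √61542
d ≈ 248.08


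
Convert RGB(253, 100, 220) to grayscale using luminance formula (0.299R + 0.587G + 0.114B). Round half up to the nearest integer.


Gray = 0.299×R + 0.587×G + 0.114×B
Gray = 0.299×253 + 0.587×100 + 0.114×220
Gray = 75.647 + 58.700 + 25.080
Gray = 159.427 → round half up → 159
Gray = 159


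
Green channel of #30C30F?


Color: #30C30F
R = 30 = 48
G = C3 = 195
B = 0F = 15
Green = 195


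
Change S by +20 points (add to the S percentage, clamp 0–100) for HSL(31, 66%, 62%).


Original S = 66%
Adjustment = +20 percentage points
New S = 66 + (20) = 86
Clamp to [0, 100] → 86
= HSL(31°, 86%, 62%)


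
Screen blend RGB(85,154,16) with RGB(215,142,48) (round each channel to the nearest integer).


Screen: C = 255 - (255-A)×(255-B)/255, rounded to nearest integer
R: 255 - (255-85)×(255-215)/255 = 255 - 6800/255 ≈ 255 - 26.667 = 228.333 → 228
G: 255 - (255-154)×(255-142)/255 = 255 - 11413/255 ≈ 255 - 44.757 = 210.243 → 210
B: 255 - (255-16)×(255-48)/255 = 255 - 49473/255 ≈ 255 - 194.012 = 60.988 → 61
= RGB(228, 210, 61)


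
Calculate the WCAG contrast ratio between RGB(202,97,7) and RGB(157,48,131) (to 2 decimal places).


Linearize each sRGB channel c=v/255: c/12.92 if c ≤ 0.04045 else ((c+0.055)/1.055)^2.4
L = 0.2126×R_lin + 0.7152×G_lin + 0.0722×B_lin
Color 1 (202,97,7):
  R=202: 202/255≈0.7922 > 0.04045 → ((0.7922+0.055)/1.055)^2.4 ≈ 0.59062
  G=97: 97/255≈0.3804 > 0.04045 → ((0.3804+0.055)/1.055)^2.4 ≈ 0.11954
  B=7: 7/255≈0.0275 ≤ 0.04045 → 0.0275/12.92 ≈ 0.00212
  L1 = 0.2126×0.59062 + 0.7152×0.11954 + 0.0722×0.00212 ≈ 0.21121
Color 2 (157,48,131):
  R=157: 157/255≈0.6157 > 0.04045 → ((0.6157+0.055)/1.055)^2.4 ≈ 0.33716
  G=48: 48/255≈0.1882 > 0.04045 → ((0.1882+0.055)/1.055)^2.4 ≈ 0.02956
  B=131: 131/255≈0.5137 > 0.04045 → ((0.5137+0.055)/1.055)^2.4 ≈ 0.22697
  L2 = 0.2126×0.33716 + 0.7152×0.02956 + 0.0722×0.22697 ≈ 0.10921
Lighter = 0.21121, Darker = 0.10921
Ratio = (L_lighter + 0.05) / (L_darker + 0.05)
Ratio = (0.21121 + 0.05) / (0.10921 + 0.05) = 0.26121 / 0.15921 ≈ 1.6407
Ratio ≈ 1.64:1


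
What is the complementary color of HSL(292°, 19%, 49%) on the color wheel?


Complement = opposite side of color wheel = hue + 180°
H' = (292 + 180) mod 360 = 112°
S and L unchanged.
= HSL(112°, 19%, 49%)


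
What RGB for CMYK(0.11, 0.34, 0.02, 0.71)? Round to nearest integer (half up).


R = 255 × (1-C) × (1-K) = 255 × 0.89 × 0.29 = 65.8155 → 66
G = 255 × (1-M) × (1-K) = 255 × 0.66 × 0.29 = 48.807 → 49
B = 255 × (1-Y) × (1-K) = 255 × 0.98 × 0.29 = 72.471 → 72
= RGB(66, 49, 72)


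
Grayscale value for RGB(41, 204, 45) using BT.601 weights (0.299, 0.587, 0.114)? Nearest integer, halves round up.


Gray = 0.299×R + 0.587×G + 0.114×B
Gray = 0.299×41 + 0.587×204 + 0.114×45
Gray = 12.259 + 119.748 + 5.130
Gray = 137.137 → round half up → 137
Gray = 137


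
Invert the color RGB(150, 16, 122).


Invert: (255-R, 255-G, 255-B)
R: 255-150 = 105
G: 255-16 = 239
B: 255-122 = 133
= RGB(105, 239, 133)


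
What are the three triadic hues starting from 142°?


Triadic: equally spaced at 120° intervals
H1 = 142°
H2 = (142 + 120) mod 360 = 262°
H3 = (142 + 240) mod 360 = 22°
Triadic = 142°, 262°, 22°


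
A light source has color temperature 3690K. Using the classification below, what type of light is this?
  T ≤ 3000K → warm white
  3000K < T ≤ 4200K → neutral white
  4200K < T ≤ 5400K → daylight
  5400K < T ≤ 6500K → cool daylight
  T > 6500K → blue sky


Temperature: 3690K
3000K < 3690K ≤ 4200K → neutral white
Classification: neutral white


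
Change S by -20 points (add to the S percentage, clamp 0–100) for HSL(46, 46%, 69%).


Original S = 46%
Adjustment = -20 percentage points
New S = 46 + (-20) = 26
Clamp to [0, 100] → 26
= HSL(46°, 26%, 69%)


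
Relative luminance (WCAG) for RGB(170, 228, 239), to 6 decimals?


Linearize each channel (sRGB transfer function): c = v/255; c_lin = c/12.92 if c ≤ 0.04045, else ((c+0.055)/1.055)^2.4
  R: 170/255 ≈ 0.666667 > 0.04045 → ((0.666667+0.055)/1.055)^2.4 ≈ 0.401978
  G: 228/255 ≈ 0.894118 > 0.04045 → ((0.894118+0.055)/1.055)^2.4 ≈ 0.775822
  B: 239/255 ≈ 0.937255 > 0.04045 → ((0.937255+0.055)/1.055)^2.4 ≈ 0.863157
R_lin = 0.401978, G_lin = 0.775822, B_lin = 0.863157
L = 0.2126×R + 0.7152×G + 0.0722×B
L = 0.2126×0.401978 + 0.7152×0.775822 + 0.0722×0.863157
L ≈ 0.702648


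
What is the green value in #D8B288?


Color: #D8B288
R = D8 = 216
G = B2 = 178
B = 88 = 136
Green = 178


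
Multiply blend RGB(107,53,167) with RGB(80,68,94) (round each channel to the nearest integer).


Multiply: C = A×B/255, rounded to nearest integer
R: 107×80/255 = 8560/255 ≈ 33.569 → 34
G: 53×68/255 = 3604/255 ≈ 14.133 → 14
B: 167×94/255 = 15698/255 ≈ 61.561 → 62
= RGB(34, 14, 62)


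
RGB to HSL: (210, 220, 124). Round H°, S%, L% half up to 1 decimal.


Normalize: R'=210/255≈0.8235, G'=220/255≈0.8627, B'=124/255≈0.4863
Max=220/255, Min=124/255, Δ=Max-Min=96/255
L = (Max+Min)/2 = (220+124)/510 = 344/510 = 0.67450… → L = 67.5%
L > 0.5 → S = Δ/(2-Max-Min) = 96/(510-220-124) = 96/166 = 0.57831… → S = 57.8%
(the 1/255 factors cancel in S and H, so raw channel differences can be used)
Max is G' → H = 60 × ((B-R)/Δ + 2) = 60 × ((124-210)/96 + 2)
  -86/96 + 2 = -0.8958… + 2 = 1.1041…
  H = 60 × 1.1041… = 66.25° → H = 66.3°
= HSL(66.3°, 57.8%, 67.5%)


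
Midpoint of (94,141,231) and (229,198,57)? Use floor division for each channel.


Midpoint: each channel = ⌊(C₁+C₂)/2⌋
R: ⌊(94+229)/2⌋ = 161
G: ⌊(141+198)/2⌋ = 169
B: ⌊(231+57)/2⌋ = 144
= RGB(161, 169, 144)


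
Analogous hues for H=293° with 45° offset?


Base hue: 293°
Left analog: (293 - 45) mod 360 = 248°
Right analog: (293 + 45) mod 360 = 338°
Analogous hues = 248° and 338°


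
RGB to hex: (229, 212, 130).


R = 229 → E5 (hex)
G = 212 → D4 (hex)
B = 130 → 82 (hex)
Hex = #E5D482


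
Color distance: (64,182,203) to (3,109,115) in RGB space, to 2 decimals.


d = √[(R₁-R₂)² + (G₁-G₂)² + (B₁-B₂)²]
d = √[(64-3)² + (182-109)² + (203-115)²]
d = √[3721 + 5329 + 7744]
d = √16794
d ≈ 129.59


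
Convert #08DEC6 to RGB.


08 → 8 (R)
DE → 222 (G)
C6 → 198 (B)
= RGB(8, 222, 198)


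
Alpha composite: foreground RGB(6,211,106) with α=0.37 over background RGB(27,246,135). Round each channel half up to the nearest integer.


C = α×F + (1-α)×B, with 1-α = 0.63
R: 0.37×6 + 0.63×27 = 2.22 + 17.01 = 19.23 → 19
G: 0.37×211 + 0.63×246 = 78.07 + 154.98 = 233.05 → 233
B: 0.37×106 + 0.63×135 = 39.22 + 85.05 = 124.27 → 124
= RGB(19, 233, 124)


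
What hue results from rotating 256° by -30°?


New hue = (H + rotation) mod 360
New hue = (256 -30) mod 360
= 226 mod 360
= 226°


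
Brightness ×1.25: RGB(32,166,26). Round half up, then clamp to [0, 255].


Multiply each channel by 1.25, round half up, clamp to [0, 255]
R: 32×1.25 = 40
G: 166×1.25 = 207.5 → round → 208
B: 26×1.25 = 32.5 → round → 33
= RGB(40, 208, 33)


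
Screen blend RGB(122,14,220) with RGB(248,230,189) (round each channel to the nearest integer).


Screen: C = 255 - (255-A)×(255-B)/255, rounded to nearest integer
R: 255 - (255-122)×(255-248)/255 = 255 - 931/255 ≈ 255 - 3.651 = 251.349 → 251
G: 255 - (255-14)×(255-230)/255 = 255 - 6025/255 ≈ 255 - 23.627 = 231.373 → 231
B: 255 - (255-220)×(255-189)/255 = 255 - 2310/255 ≈ 255 - 9.059 = 245.941 → 246
= RGB(251, 231, 246)


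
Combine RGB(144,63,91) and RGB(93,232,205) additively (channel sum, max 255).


Additive: each channel = min(255, C₁+C₂)
R: 144+93 = 237 → 237
G: 63+232 = 295 → 255
B: 91+205 = 296 → 255
= RGB(237, 255, 255)


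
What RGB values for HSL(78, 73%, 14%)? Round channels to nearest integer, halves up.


H=78°, S=0.73, L=0.14
C = (1-|2L-1|)×S = (1-|-0.72|)×0.73 = 0.2044
H' = H/60 = 78/60 ≈ 1.3000; X = C×(1-|H' mod 2 - 1|) = 0.14308
m = L - C/2 = 0.14 - 0.1022 = 0.0378
Sector ⌊H'⌋ = 1 → (R',G',B') = (0.14308, 0.2044, 0.0)
RGB = ((R'+m)×255, (G'+m)×255, (B'+m)×255) = (46.1244, 61.761, 9.639)
Round half up → RGB(46, 62, 10)


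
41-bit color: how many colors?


Colors = 2^bits = 2^41
= 2,199,023,255,552 colors


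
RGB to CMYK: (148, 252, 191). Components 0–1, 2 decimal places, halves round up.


R'=148/255≈0.5804, G'=252/255≈0.9882, B'=191/255≈0.7490
K = 1 - max(R',G',B') = 1 - 252/255 = 3/255 = 0.01176… → 0.01
(1-R'-K)/(1-K) simplifies to (max-R)/max with max = 252:
C = (252-148)/252 = 104/252 = 0.41269… → 0.41
M = (252-252)/252 = 0/252 = 0 → 0.00
Y = (252-191)/252 = 61/252 = 0.24206… → 0.24
= CMYK(0.41, 0.00, 0.24, 0.01)


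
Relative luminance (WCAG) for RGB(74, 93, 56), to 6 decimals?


Linearize each channel (sRGB transfer function): c = v/255; c_lin = c/12.92 if c ≤ 0.04045, else ((c+0.055)/1.055)^2.4
  R: 74/255 ≈ 0.290196 > 0.04045 → ((0.290196+0.055)/1.055)^2.4 ≈ 0.068478
  G: 93/255 ≈ 0.364706 > 0.04045 → ((0.364706+0.055)/1.055)^2.4 ≈ 0.109462
  B: 56/255 ≈ 0.219608 > 0.04045 → ((0.219608+0.055)/1.055)^2.4 ≈ 0.039546
R_lin = 0.068478, G_lin = 0.109462, B_lin = 0.039546
L = 0.2126×R + 0.7152×G + 0.0722×B
L = 0.2126×0.068478 + 0.7152×0.109462 + 0.0722×0.039546
L ≈ 0.095701


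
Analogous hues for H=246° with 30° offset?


Base hue: 246°
Left analog: (246 - 30) mod 360 = 216°
Right analog: (246 + 30) mod 360 = 276°
Analogous hues = 216° and 276°


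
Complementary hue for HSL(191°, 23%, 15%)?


Complement = opposite side of color wheel = hue + 180°
H' = (191 + 180) mod 360 = 11°
S and L unchanged.
= HSL(11°, 23%, 15%)


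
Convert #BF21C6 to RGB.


BF → 191 (R)
21 → 33 (G)
C6 → 198 (B)
= RGB(191, 33, 198)


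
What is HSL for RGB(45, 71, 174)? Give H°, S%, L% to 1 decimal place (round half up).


Normalize: R'=45/255≈0.1765, G'=71/255≈0.2784, B'=174/255≈0.6824
Max=174/255, Min=45/255, Δ=Max-Min=129/255
L = (Max+Min)/2 = (174+45)/510 = 219/510 = 0.42941… → L = 42.9%
L ≤ 0.5 → S = Δ/(Max+Min) = 129/(174+45) = 129/219 = 0.58904… → S = 58.9%
(the 1/255 factors cancel in S and H, so raw channel differences can be used)
Max is B' → H = 60 × ((R-G)/Δ + 4) = 60 × ((45-71)/129 + 4)
  -26/129 + 4 = -0.2015… + 4 = 3.7984…
  H = 60 × 3.7984… = 227.906…° → H = 227.9°
= HSL(227.9°, 58.9%, 42.9%)


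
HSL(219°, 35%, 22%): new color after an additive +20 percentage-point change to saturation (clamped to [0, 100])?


Original S = 35%
Adjustment = +20 percentage points
New S = 35 + (20) = 55
Clamp to [0, 100] → 55
= HSL(219°, 55%, 22%)


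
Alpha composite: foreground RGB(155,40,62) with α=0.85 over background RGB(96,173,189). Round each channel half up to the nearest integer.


C = α×F + (1-α)×B, with 1-α = 0.15
R: 0.85×155 + 0.15×96 = 131.75 + 14.40 = 146.15 → 146
G: 0.85×40 + 0.15×173 = 34.00 + 25.95 = 59.95 → 60
B: 0.85×62 + 0.15×189 = 52.70 + 28.35 = 81.05 → 81
= RGB(146, 60, 81)


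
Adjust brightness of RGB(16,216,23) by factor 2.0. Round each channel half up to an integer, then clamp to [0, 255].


Multiply each channel by 2.0, round half up, clamp to [0, 255]
R: 16×2.0 = 32
G: 216×2.0 = 432 → clamp → 255
B: 23×2.0 = 46
= RGB(32, 255, 46)


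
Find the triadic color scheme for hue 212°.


Triadic: equally spaced at 120° intervals
H1 = 212°
H2 = (212 + 120) mod 360 = 332°
H3 = (212 + 240) mod 360 = 92°
Triadic = 212°, 332°, 92°


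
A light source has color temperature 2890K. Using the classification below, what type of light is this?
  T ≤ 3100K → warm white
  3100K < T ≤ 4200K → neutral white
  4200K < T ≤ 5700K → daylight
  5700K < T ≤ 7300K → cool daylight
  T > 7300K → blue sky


Temperature: 2890K
2890K ≤ 3100K → warm white
Classification: warm white


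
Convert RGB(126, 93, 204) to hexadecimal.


R = 126 → 7E (hex)
G = 93 → 5D (hex)
B = 204 → CC (hex)
Hex = #7E5DCC


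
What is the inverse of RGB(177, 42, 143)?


Invert: (255-R, 255-G, 255-B)
R: 255-177 = 78
G: 255-42 = 213
B: 255-143 = 112
= RGB(78, 213, 112)


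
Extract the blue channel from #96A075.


Color: #96A075
R = 96 = 150
G = A0 = 160
B = 75 = 117
Blue = 117


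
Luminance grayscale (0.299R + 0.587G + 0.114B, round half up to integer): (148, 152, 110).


Gray = 0.299×R + 0.587×G + 0.114×B
Gray = 0.299×148 + 0.587×152 + 0.114×110
Gray = 44.252 + 89.224 + 12.540
Gray = 146.016 → round half up → 146
Gray = 146


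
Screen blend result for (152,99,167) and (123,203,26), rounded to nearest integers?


Screen: C = 255 - (255-A)×(255-B)/255, rounded to nearest integer
R: 255 - (255-152)×(255-123)/255 = 255 - 13596/255 ≈ 255 - 53.318 = 201.682 → 202
G: 255 - (255-99)×(255-203)/255 = 255 - 8112/255 ≈ 255 - 31.812 = 223.188 → 223
B: 255 - (255-167)×(255-26)/255 = 255 - 20152/255 ≈ 255 - 79.027 = 175.973 → 176
= RGB(202, 223, 176)


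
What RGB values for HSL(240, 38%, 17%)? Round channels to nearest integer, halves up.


H=240°, S=0.38, L=0.17
C = (1-|2L-1|)×S = (1-|-0.66|)×0.38 = 0.1292
H' = H/60 = 240/60 ≈ 4.0000; X = C×(1-|H' mod 2 - 1|) = 0.0
m = L - C/2 = 0.17 - 0.0646 = 0.1054
Sector ⌊H'⌋ = 4 → (R',G',B') = (0.0, 0.0, 0.1292)
RGB = ((R'+m)×255, (G'+m)×255, (B'+m)×255) = (26.877, 26.877, 59.823)
Round half up → RGB(27, 27, 60)


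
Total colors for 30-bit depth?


Colors = 2^bits = 2^30
= 1,073,741,824 colors


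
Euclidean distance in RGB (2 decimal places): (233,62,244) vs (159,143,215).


d = √[(R₁-R₂)² + (G₁-G₂)² + (B₁-B₂)²]
d = √[(233-159)² + (62-143)² + (244-215)²]
d = √[5476 + 6561 + 841]
d = √12878
d ≈ 113.48


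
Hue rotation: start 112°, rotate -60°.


New hue = (H + rotation) mod 360
New hue = (112 -60) mod 360
= 52 mod 360
= 52°


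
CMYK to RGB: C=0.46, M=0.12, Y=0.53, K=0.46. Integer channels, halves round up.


R = 255 × (1-C) × (1-K) = 255 × 0.54 × 0.54 = 74.358 → 74
G = 255 × (1-M) × (1-K) = 255 × 0.88 × 0.54 = 121.176 → 121
B = 255 × (1-Y) × (1-K) = 255 × 0.47 × 0.54 = 64.719 → 65
= RGB(74, 121, 65)


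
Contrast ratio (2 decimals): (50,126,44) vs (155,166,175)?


Linearize each sRGB channel c=v/255: c/12.92 if c ≤ 0.04045 else ((c+0.055)/1.055)^2.4
L = 0.2126×R_lin + 0.7152×G_lin + 0.0722×B_lin
Color 1 (50,126,44):
  R=50: 50/255≈0.1961 > 0.04045 → ((0.1961+0.055)/1.055)^2.4 ≈ 0.03190
  G=126: 126/255≈0.4941 > 0.04045 → ((0.4941+0.055)/1.055)^2.4 ≈ 0.20864
  B=44: 44/255≈0.1725 > 0.04045 → ((0.1725+0.055)/1.055)^2.4 ≈ 0.02519
  L1 = 0.2126×0.03190 + 0.7152×0.20864 + 0.0722×0.02519 ≈ 0.15782
Color 2 (155,166,175):
  R=155: 155/255≈0.6078 > 0.04045 → ((0.6078+0.055)/1.055)^2.4 ≈ 0.32778
  G=166: 166/255≈0.6510 > 0.04045 → ((0.6510+0.055)/1.055)^2.4 ≈ 0.38133
  B=175: 175/255≈0.6863 > 0.04045 → ((0.6863+0.055)/1.055)^2.4 ≈ 0.42869
  L2 = 0.2126×0.32778 + 0.7152×0.38133 + 0.0722×0.42869 ≈ 0.37336
Lighter = 0.37336, Darker = 0.15782
Ratio = (L_lighter + 0.05) / (L_darker + 0.05)
Ratio = (0.37336 + 0.05) / (0.15782 + 0.05) = 0.42336 / 0.20782 ≈ 2.0372
Ratio ≈ 2.04:1


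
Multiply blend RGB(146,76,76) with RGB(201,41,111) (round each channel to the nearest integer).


Multiply: C = A×B/255, rounded to nearest integer
R: 146×201/255 = 29346/255 ≈ 115.082 → 115
G: 76×41/255 = 3116/255 ≈ 12.220 → 12
B: 76×111/255 = 8436/255 ≈ 33.082 → 33
= RGB(115, 12, 33)


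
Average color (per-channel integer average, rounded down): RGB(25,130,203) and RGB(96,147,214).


Midpoint: each channel = ⌊(C₁+C₂)/2⌋
R: ⌊(25+96)/2⌋ = 60
G: ⌊(130+147)/2⌋ = 138
B: ⌊(203+214)/2⌋ = 208
= RGB(60, 138, 208)


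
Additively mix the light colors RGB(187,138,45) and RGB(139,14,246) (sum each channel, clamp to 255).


Additive: each channel = min(255, C₁+C₂)
R: 187+139 = 326 → 255
G: 138+14 = 152 → 152
B: 45+246 = 291 → 255
= RGB(255, 152, 255)


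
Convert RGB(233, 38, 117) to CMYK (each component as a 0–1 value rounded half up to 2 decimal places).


R'=233/255≈0.9137, G'=38/255≈0.1490, B'=117/255≈0.4588
K = 1 - max(R',G',B') = 1 - 233/255 = 22/255 = 0.08627… → 0.09
(1-R'-K)/(1-K) simplifies to (max-R)/max with max = 233:
C = (233-233)/233 = 0/233 = 0 → 0.00
M = (233-38)/233 = 195/233 = 0.83690… → 0.84
Y = (233-117)/233 = 116/233 = 0.49785… → 0.50
= CMYK(0.00, 0.84, 0.50, 0.09)


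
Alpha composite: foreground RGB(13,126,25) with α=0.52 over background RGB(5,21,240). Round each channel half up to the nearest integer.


C = α×F + (1-α)×B, with 1-α = 0.48
R: 0.52×13 + 0.48×5 = 6.76 + 2.40 = 9.16 → 9
G: 0.52×126 + 0.48×21 = 65.52 + 10.08 = 75.60 → 76
B: 0.52×25 + 0.48×240 = 13.00 + 115.20 = 128.20 → 128
= RGB(9, 76, 128)


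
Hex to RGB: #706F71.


70 → 112 (R)
6F → 111 (G)
71 → 113 (B)
= RGB(112, 111, 113)


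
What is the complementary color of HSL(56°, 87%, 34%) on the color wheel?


Complement = opposite side of color wheel = hue + 180°
H' = (56 + 180) mod 360 = 236°
S and L unchanged.
= HSL(236°, 87%, 34%)


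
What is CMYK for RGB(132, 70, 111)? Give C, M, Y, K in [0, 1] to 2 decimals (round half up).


R'=132/255≈0.5176, G'=70/255≈0.2745, B'=111/255≈0.4353
K = 1 - max(R',G',B') = 1 - 132/255 = 123/255 = 0.48235… → 0.48
(1-R'-K)/(1-K) simplifies to (max-R)/max with max = 132:
C = (132-132)/132 = 0/132 = 0 → 0.00
M = (132-70)/132 = 62/132 = 0.46969… → 0.47
Y = (132-111)/132 = 21/132 = 0.15909… → 0.16
= CMYK(0.00, 0.47, 0.16, 0.48)


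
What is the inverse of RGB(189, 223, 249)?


Invert: (255-R, 255-G, 255-B)
R: 255-189 = 66
G: 255-223 = 32
B: 255-249 = 6
= RGB(66, 32, 6)


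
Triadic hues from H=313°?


Triadic: equally spaced at 120° intervals
H1 = 313°
H2 = (313 + 120) mod 360 = 73°
H3 = (313 + 240) mod 360 = 193°
Triadic = 313°, 73°, 193°
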